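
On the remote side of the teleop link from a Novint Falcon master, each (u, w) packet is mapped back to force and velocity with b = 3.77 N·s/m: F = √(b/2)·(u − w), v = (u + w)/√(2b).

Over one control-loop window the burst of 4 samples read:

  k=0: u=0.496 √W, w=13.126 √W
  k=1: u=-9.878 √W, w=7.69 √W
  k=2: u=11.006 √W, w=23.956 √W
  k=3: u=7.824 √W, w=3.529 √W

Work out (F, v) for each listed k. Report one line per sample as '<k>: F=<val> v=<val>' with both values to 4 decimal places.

0: F=-17.3404 v=4.9608
1: F=-24.1200 v=-0.7968
2: F=-17.7797 v=12.7324
3: F=5.8968 v=4.1345

k=0: u−w=-12.6300, u+w=13.6220; √(b/2)=1.3730, √(2b)=2.7459; F=1.3730×(-12.63)=-17.3404, v=13.6220/2.7459=4.9608
k=1: u−w=-17.5680, u+w=-2.1880; √(b/2)=1.3730, √(2b)=2.7459; F=1.3730×(-17.568)=-24.1200, v=-2.1880/2.7459=-0.7968
k=2: u−w=-12.9500, u+w=34.9620; √(b/2)=1.3730, √(2b)=2.7459; F=1.3730×(-12.95)=-17.7797, v=34.9620/2.7459=12.7324
k=3: u−w=4.2950, u+w=11.3530; √(b/2)=1.3730, √(2b)=2.7459; F=1.3730×4.295=5.8968, v=11.3530/2.7459=4.1345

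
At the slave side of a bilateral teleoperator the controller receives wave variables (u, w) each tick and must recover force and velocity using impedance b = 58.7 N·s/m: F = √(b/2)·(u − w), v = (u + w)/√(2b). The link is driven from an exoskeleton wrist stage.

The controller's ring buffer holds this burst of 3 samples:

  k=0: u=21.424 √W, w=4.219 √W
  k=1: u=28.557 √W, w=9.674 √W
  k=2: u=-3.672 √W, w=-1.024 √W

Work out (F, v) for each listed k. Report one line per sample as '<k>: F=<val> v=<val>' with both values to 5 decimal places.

0: F=93.20919 v=2.36665
1: F=102.29986 v=3.52843
2: F=-14.34571 v=-0.43341

k=0: u−w=17.20500, u+w=25.64300; √(b/2)=5.41756, √(2b)=10.83513; F=5.41756×17.205=93.20919, v=25.64300/10.83513=2.36665
k=1: u−w=18.88300, u+w=38.23100; √(b/2)=5.41756, √(2b)=10.83513; F=5.41756×18.883=102.29986, v=38.23100/10.83513=3.52843
k=2: u−w=-2.64800, u+w=-4.69600; √(b/2)=5.41756, √(2b)=10.83513; F=5.41756×(-2.648)=-14.34571, v=-4.69600/10.83513=-0.43341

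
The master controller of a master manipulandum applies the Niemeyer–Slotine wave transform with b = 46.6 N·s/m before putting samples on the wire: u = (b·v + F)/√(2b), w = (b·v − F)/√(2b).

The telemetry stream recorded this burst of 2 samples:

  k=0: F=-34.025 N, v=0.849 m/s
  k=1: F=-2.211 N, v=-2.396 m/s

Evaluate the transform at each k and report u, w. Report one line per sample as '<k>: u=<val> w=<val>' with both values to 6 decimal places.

k=0: b·v=46.6×0.849=39.563400; √(2b)=9.654015; u=(39.563400+(-34.025))/9.654015=0.573689, w=(39.563400−(-34.025))/9.654015=7.622570
k=1: b·v=46.6×(-2.396)=-111.653600; √(2b)=9.654015; u=(-111.653600+(-2.211))/9.654015=-11.794534, w=(-111.653600−(-2.211))/9.654015=-11.336486

0: u=0.573689 w=7.622570
1: u=-11.794534 w=-11.336486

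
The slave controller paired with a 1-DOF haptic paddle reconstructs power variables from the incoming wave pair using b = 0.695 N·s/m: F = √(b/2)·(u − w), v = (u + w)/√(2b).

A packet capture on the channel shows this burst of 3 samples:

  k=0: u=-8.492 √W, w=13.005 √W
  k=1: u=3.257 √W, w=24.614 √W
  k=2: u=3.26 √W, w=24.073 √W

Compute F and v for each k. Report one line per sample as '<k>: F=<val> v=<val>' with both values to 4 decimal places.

k=0: u−w=-21.4970, u+w=4.5130; √(b/2)=0.5895, √(2b)=1.1790; F=0.5895×(-21.497)=-12.6723, v=4.5130/1.1790=3.8279
k=1: u−w=-21.3570, u+w=27.8710; √(b/2)=0.5895, √(2b)=1.1790; F=0.5895×(-21.357)=-12.5898, v=27.8710/1.1790=23.6399
k=2: u−w=-20.8130, u+w=27.3330; √(b/2)=0.5895, √(2b)=1.1790; F=0.5895×(-20.813)=-12.2691, v=27.3330/1.1790=23.1835

0: F=-12.6723 v=3.8279
1: F=-12.5898 v=23.6399
2: F=-12.2691 v=23.1835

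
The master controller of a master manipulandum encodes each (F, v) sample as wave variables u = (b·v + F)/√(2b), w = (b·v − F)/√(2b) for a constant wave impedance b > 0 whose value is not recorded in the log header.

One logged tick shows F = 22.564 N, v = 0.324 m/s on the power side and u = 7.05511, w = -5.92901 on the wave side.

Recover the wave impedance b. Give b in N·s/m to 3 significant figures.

u + w = 1.1261;  u + w = √(2b)·v, so √(2b) = 1.1261/0.324 = 3.4756.
b = (√(2b))²/2 = 12.0799/2 = 6.0400.
(Check via u − w = 2F/√(2b): u − w = 12.9841, 2F/√(2b) = 12.9842.)

b = 6.04 N·s/m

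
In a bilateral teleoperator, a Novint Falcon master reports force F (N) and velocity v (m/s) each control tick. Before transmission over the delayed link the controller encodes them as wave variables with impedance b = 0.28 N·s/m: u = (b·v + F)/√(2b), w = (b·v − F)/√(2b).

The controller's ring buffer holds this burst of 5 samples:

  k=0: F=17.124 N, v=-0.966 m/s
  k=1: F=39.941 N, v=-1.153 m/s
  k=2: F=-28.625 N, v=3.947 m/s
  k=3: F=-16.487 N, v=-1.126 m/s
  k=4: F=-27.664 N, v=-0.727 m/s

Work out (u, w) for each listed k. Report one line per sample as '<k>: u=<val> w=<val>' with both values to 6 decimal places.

0: u=22.521463 w=-23.244352
1: u=52.941993 w=-53.804819
2: u=-36.774933 w=39.728597
3: u=-22.452991 w=21.610370
4: u=-37.239593 w=36.695556

k=0: b·v=0.28×(-0.966)=-0.270480; √(2b)=0.748331; u=(-0.270480+17.124)/0.748331=22.521463, w=(-0.270480−17.124)/0.748331=-23.244352
k=1: b·v=0.28×(-1.153)=-0.322840; √(2b)=0.748331; u=(-0.322840+39.941)/0.748331=52.941993, w=(-0.322840−39.941)/0.748331=-53.804819
k=2: b·v=0.28×3.947=1.105160; √(2b)=0.748331; u=(1.105160+(-28.625))/0.748331=-36.774933, w=(1.105160−(-28.625))/0.748331=39.728597
k=3: b·v=0.28×(-1.126)=-0.315280; √(2b)=0.748331; u=(-0.315280+(-16.487))/0.748331=-22.452991, w=(-0.315280−(-16.487))/0.748331=21.610370
k=4: b·v=0.28×(-0.727)=-0.203560; √(2b)=0.748331; u=(-0.203560+(-27.664))/0.748331=-37.239593, w=(-0.203560−(-27.664))/0.748331=36.695556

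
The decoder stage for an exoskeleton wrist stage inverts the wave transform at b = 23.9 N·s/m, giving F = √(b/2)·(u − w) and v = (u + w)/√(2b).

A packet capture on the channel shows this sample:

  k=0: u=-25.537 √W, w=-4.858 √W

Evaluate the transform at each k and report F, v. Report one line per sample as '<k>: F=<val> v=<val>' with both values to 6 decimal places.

k=0: u−w=-20.679000, u+w=-30.395000; √(b/2)=3.456877, √(2b)=6.913754; F=3.456877×(-20.679)=-71.484764, v=-30.395000/6.913754=-4.396309

0: F=-71.484764 v=-4.396309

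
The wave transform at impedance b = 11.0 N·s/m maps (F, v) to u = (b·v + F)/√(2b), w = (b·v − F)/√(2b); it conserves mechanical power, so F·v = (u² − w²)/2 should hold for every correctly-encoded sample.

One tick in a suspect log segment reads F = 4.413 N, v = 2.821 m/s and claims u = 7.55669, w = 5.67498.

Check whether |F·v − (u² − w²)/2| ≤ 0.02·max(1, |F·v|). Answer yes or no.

F·v = 4.413×2.821 = 12.44907 W.
(u² − w²)/2 = (57.10356 − 32.20540)/2 = 12.44908 W.
|Δ| = 0.00001;  2% of max(1, |F·v|) = 0.24898.

yes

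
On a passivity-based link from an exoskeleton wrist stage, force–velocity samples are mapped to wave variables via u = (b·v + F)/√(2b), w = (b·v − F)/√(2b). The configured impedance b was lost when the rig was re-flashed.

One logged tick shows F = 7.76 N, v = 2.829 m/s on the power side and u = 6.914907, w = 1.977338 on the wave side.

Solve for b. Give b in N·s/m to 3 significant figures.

b = 4.94 N·s/m

u + w = 8.892245;  u + w = √(2b)·v, so √(2b) = 8.892245/2.829 = 3.143247.
b = (√(2b))²/2 = 9.880000/2 = 4.940000.
(Check via u − w = 2F/√(2b): u − w = 4.937569, 2F/√(2b) = 4.937570.)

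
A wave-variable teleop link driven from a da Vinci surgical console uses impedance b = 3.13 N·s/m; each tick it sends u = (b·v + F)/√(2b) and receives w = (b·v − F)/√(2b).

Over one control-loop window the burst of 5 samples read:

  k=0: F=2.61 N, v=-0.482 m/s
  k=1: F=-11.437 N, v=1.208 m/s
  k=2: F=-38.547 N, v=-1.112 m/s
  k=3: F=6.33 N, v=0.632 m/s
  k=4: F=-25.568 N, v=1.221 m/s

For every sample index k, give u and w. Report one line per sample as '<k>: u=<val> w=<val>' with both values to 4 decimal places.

0: u=0.4402 w=-1.6461
1: u=-3.0599 w=6.0824
2: u=-16.7976 w=14.0154
3: u=3.3206 w=-1.7393
4: u=-8.6916 w=11.7465

k=0: b·v=3.13×(-0.482)=-1.5087; √(2b)=2.5020; u=(-1.5087+2.61)/2.5020=0.4402, w=(-1.5087−2.61)/2.5020=-1.6461
k=1: b·v=3.13×1.208=3.7810; √(2b)=2.5020; u=(3.7810+(-11.437))/2.5020=-3.0599, w=(3.7810−(-11.437))/2.5020=6.0824
k=2: b·v=3.13×(-1.112)=-3.4806; √(2b)=2.5020; u=(-3.4806+(-38.547))/2.5020=-16.7976, w=(-3.4806−(-38.547))/2.5020=14.0154
k=3: b·v=3.13×0.632=1.9782; √(2b)=2.5020; u=(1.9782+6.33)/2.5020=3.3206, w=(1.9782−6.33)/2.5020=-1.7393
k=4: b·v=3.13×1.221=3.8217; √(2b)=2.5020; u=(3.8217+(-25.568))/2.5020=-8.6916, w=(3.8217−(-25.568))/2.5020=11.7465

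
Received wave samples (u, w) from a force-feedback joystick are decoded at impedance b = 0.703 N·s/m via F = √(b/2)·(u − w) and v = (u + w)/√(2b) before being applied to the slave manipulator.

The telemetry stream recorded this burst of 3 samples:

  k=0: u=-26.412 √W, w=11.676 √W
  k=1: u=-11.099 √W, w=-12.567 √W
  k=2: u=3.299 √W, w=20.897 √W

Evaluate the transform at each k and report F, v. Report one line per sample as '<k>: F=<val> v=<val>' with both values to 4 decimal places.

0: F=-22.5814 v=-12.4276
1: F=0.8703 v=-19.9587
2: F=-10.4334 v=20.4057

k=0: u−w=-38.0880, u+w=-14.7360; √(b/2)=0.5929, √(2b)=1.1857; F=0.5929×(-38.088)=-22.5814, v=-14.7360/1.1857=-12.4276
k=1: u−w=1.4680, u+w=-23.6660; √(b/2)=0.5929, √(2b)=1.1857; F=0.5929×1.468=0.8703, v=-23.6660/1.1857=-19.9587
k=2: u−w=-17.5980, u+w=24.1960; √(b/2)=0.5929, √(2b)=1.1857; F=0.5929×(-17.598)=-10.4334, v=24.1960/1.1857=20.4057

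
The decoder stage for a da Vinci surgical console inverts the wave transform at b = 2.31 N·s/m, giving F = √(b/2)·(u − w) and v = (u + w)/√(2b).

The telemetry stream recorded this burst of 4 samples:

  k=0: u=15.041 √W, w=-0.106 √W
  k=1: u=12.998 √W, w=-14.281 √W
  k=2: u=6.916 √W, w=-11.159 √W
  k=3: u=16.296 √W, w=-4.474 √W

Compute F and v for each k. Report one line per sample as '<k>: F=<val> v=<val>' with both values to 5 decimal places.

0: F=16.27862 v=6.94839
1: F=29.31699 v=-0.59691
2: F=19.42537 v=-1.97402
3: F=22.32171 v=5.50009

k=0: u−w=15.14700, u+w=14.93500; √(b/2)=1.07471, √(2b)=2.14942; F=1.07471×15.147=16.27862, v=14.93500/2.14942=6.94839
k=1: u−w=27.27900, u+w=-1.28300; √(b/2)=1.07471, √(2b)=2.14942; F=1.07471×27.279=29.31699, v=-1.28300/2.14942=-0.59691
k=2: u−w=18.07500, u+w=-4.24300; √(b/2)=1.07471, √(2b)=2.14942; F=1.07471×18.075=19.42537, v=-4.24300/2.14942=-1.97402
k=3: u−w=20.77000, u+w=11.82200; √(b/2)=1.07471, √(2b)=2.14942; F=1.07471×20.77=22.32171, v=11.82200/2.14942=5.50009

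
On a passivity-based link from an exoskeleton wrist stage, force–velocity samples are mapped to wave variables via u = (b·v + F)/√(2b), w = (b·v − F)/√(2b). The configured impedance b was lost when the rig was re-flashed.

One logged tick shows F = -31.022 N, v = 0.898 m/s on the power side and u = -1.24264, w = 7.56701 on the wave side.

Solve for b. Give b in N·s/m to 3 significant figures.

u + w = 6.32437;  u + w = √(2b)·v, so √(2b) = 6.32437/0.898 = 7.04273.
b = (√(2b))²/2 = 49.60002/2 = 24.80001.
(Check via u − w = 2F/√(2b): u − w = -8.80965, 2F/√(2b) = -8.80965.)

b = 24.8 N·s/m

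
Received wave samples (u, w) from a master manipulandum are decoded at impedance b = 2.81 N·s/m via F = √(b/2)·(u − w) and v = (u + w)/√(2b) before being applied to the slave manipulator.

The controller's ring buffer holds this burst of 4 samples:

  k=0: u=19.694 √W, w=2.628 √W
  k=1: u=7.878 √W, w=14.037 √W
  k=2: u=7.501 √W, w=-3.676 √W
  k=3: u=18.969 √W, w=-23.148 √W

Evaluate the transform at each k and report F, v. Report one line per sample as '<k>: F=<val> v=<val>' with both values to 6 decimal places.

0: F=20.228790 v=9.415967
1: F=-7.300429 v=9.244285
2: F=13.248399 v=1.613479
3: F=49.922416 v=-1.762805

k=0: u−w=17.066000, u+w=22.322000; √(b/2)=1.185327, √(2b)=2.370654; F=1.185327×17.066=20.228790, v=22.322000/2.370654=9.415967
k=1: u−w=-6.159000, u+w=21.915000; √(b/2)=1.185327, √(2b)=2.370654; F=1.185327×(-6.159)=-7.300429, v=21.915000/2.370654=9.244285
k=2: u−w=11.177000, u+w=3.825000; √(b/2)=1.185327, √(2b)=2.370654; F=1.185327×11.177=13.248399, v=3.825000/2.370654=1.613479
k=3: u−w=42.117000, u+w=-4.179000; √(b/2)=1.185327, √(2b)=2.370654; F=1.185327×42.117=49.922416, v=-4.179000/2.370654=-1.762805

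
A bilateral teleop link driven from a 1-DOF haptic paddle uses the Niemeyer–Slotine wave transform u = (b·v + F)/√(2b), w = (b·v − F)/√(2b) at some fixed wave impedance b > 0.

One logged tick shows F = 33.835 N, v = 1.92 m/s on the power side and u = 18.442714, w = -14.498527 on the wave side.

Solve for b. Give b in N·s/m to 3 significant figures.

b = 2.11 N·s/m

u + w = 3.944187;  u + w = √(2b)·v, so √(2b) = 3.944187/1.92 = 2.054264.
b = (√(2b))²/2 = 4.220001/2 = 2.110000.
(Check via u − w = 2F/√(2b): u − w = 32.941241, 2F/√(2b) = 32.941237.)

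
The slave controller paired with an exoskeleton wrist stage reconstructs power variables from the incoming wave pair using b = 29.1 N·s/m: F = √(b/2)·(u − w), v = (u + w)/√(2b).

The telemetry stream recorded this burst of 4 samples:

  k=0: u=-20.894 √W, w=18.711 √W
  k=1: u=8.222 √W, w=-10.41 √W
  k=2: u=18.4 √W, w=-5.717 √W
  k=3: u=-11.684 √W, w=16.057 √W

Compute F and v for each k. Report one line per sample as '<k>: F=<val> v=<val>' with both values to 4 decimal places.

k=0: u−w=-39.6050, u+w=-2.1830; √(b/2)=3.8144, √(2b)=7.6289; F=3.8144×(-39.605)=-151.0711, v=-2.1830/7.6289=-0.2861
k=1: u−w=18.6320, u+w=-2.1880; √(b/2)=3.8144, √(2b)=7.6289; F=3.8144×18.632=71.0708, v=-2.1880/7.6289=-0.2868
k=2: u−w=24.1170, u+w=12.6830; √(b/2)=3.8144, √(2b)=7.6289; F=3.8144×24.117=91.9930, v=12.6830/7.6289=1.6625
k=3: u−w=-27.7410, u+w=4.3730; √(b/2)=3.8144, √(2b)=7.6289; F=3.8144×(-27.741)=-105.8166, v=4.3730/7.6289=0.5732

0: F=-151.0711 v=-0.2861
1: F=71.0708 v=-0.2868
2: F=91.9930 v=1.6625
3: F=-105.8166 v=0.5732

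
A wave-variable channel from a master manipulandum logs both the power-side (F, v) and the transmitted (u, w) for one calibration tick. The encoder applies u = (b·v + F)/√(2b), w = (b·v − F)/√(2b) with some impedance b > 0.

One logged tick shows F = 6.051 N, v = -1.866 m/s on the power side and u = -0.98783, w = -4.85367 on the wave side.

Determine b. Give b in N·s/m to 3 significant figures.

u + w = -5.8415;  u + w = √(2b)·v, so √(2b) = -5.8415/(-1.866) = 3.1305.
b = (√(2b))²/2 = 9.8000/2 = 4.9000.
(Check via u − w = 2F/√(2b): u − w = 3.8658, 2F/√(2b) = 3.8658.)

b = 4.9 N·s/m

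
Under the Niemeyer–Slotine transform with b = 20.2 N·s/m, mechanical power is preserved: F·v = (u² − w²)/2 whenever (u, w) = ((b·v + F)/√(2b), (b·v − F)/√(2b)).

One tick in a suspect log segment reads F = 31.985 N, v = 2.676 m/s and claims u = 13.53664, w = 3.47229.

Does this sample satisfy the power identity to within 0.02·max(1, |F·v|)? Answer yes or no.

yes

F·v = 31.985×2.676 = 85.5919 W.
(u² − w²)/2 = (183.2406 − 12.0568)/2 = 85.5919 W.
|Δ| = 0.0001;  2% of max(1, |F·v|) = 1.7118.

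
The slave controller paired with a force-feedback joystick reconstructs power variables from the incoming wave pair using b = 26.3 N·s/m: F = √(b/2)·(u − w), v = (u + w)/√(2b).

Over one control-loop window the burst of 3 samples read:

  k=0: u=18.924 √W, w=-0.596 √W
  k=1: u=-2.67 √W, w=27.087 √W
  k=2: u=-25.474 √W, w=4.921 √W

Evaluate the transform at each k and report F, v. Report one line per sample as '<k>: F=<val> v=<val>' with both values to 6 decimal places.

k=0: u−w=19.520000, u+w=18.328000; √(b/2)=3.626293, √(2b)=7.252586; F=3.626293×19.52=70.785237, v=18.328000/7.252586=2.527099
k=1: u−w=-29.757000, u+w=24.417000; √(b/2)=3.626293, √(2b)=7.252586; F=3.626293×(-29.757)=-107.907597, v=24.417000/7.252586=3.366661
k=2: u−w=-30.395000, u+w=-20.553000; √(b/2)=3.626293, √(2b)=7.252586; F=3.626293×(-30.395)=-110.221172, v=-20.553000/7.252586=-2.833886

0: F=70.785237 v=2.527099
1: F=-107.907597 v=3.366661
2: F=-110.221172 v=-2.833886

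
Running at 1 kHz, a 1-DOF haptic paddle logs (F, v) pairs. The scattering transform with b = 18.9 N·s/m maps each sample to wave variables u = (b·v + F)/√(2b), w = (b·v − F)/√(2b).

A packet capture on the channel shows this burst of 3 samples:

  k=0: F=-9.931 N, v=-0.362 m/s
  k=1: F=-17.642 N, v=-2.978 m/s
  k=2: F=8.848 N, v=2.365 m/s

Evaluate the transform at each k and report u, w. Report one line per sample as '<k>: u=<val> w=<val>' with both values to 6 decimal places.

0: u=-2.728096 w=0.502458
1: u=-12.024097 w=-6.285154
2: u=8.709339 w=5.831084

k=0: b·v=18.9×(-0.362)=-6.841800; √(2b)=6.148170; u=(-6.841800+(-9.931))/6.148170=-2.728096, w=(-6.841800−(-9.931))/6.148170=0.502458
k=1: b·v=18.9×(-2.978)=-56.284200; √(2b)=6.148170; u=(-56.284200+(-17.642))/6.148170=-12.024097, w=(-56.284200−(-17.642))/6.148170=-6.285154
k=2: b·v=18.9×2.365=44.698500; √(2b)=6.148170; u=(44.698500+8.848)/6.148170=8.709339, w=(44.698500−8.848)/6.148170=5.831084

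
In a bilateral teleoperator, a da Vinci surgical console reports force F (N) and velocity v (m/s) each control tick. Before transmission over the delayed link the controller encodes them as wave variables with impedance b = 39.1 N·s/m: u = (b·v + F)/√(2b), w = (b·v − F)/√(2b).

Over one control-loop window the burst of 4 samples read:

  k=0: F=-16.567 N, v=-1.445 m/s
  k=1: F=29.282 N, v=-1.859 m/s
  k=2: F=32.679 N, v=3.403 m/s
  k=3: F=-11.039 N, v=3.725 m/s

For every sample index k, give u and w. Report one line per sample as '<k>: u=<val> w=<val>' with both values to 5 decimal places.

0: u=-8.26257 w=-4.51568
1: u=-4.90835 w=-11.53093
2: u=18.74193 w=11.35106
3: u=15.22191 w=17.71855

k=0: b·v=39.1×(-1.445)=-56.49950; √(2b)=8.84308; u=(-56.49950+(-16.567))/8.84308=-8.26257, w=(-56.49950−(-16.567))/8.84308=-4.51568
k=1: b·v=39.1×(-1.859)=-72.68690; √(2b)=8.84308; u=(-72.68690+29.282)/8.84308=-4.90835, w=(-72.68690−29.282)/8.84308=-11.53093
k=2: b·v=39.1×3.403=133.05730; √(2b)=8.84308; u=(133.05730+32.679)/8.84308=18.74193, w=(133.05730−32.679)/8.84308=11.35106
k=3: b·v=39.1×3.725=145.64750; √(2b)=8.84308; u=(145.64750+(-11.039))/8.84308=15.22191, w=(145.64750−(-11.039))/8.84308=17.71855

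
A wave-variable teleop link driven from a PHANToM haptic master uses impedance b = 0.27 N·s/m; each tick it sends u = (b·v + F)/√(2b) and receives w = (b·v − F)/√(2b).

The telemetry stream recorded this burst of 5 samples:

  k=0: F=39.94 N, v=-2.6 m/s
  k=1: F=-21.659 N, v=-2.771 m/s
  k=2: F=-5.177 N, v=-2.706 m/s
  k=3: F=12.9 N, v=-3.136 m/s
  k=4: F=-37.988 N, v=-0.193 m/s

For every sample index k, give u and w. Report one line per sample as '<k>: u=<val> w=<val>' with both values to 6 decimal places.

0: u=53.396155 w=-55.306757
1: u=-30.492296 w=28.456035
2: u=-8.039253 w=6.050757
3: u=16.402437 w=-18.706916
4: u=-51.766033 w=51.624207

k=0: b·v=0.27×(-2.6)=-0.702000; √(2b)=0.734847; u=(-0.702000+39.94)/0.734847=53.396155, w=(-0.702000−39.94)/0.734847=-55.306757
k=1: b·v=0.27×(-2.771)=-0.748170; √(2b)=0.734847; u=(-0.748170+(-21.659))/0.734847=-30.492296, w=(-0.748170−(-21.659))/0.734847=28.456035
k=2: b·v=0.27×(-2.706)=-0.730620; √(2b)=0.734847; u=(-0.730620+(-5.177))/0.734847=-8.039253, w=(-0.730620−(-5.177))/0.734847=6.050757
k=3: b·v=0.27×(-3.136)=-0.846720; √(2b)=0.734847; u=(-0.846720+12.9)/0.734847=16.402437, w=(-0.846720−12.9)/0.734847=-18.706916
k=4: b·v=0.27×(-0.193)=-0.052110; √(2b)=0.734847; u=(-0.052110+(-37.988))/0.734847=-51.766033, w=(-0.052110−(-37.988))/0.734847=51.624207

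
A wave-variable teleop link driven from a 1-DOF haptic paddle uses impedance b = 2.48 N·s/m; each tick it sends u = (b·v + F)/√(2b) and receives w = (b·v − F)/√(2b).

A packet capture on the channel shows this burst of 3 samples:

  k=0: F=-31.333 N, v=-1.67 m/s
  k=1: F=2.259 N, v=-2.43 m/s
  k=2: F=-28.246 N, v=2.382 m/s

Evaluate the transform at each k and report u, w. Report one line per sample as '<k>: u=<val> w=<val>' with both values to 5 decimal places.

k=0: b·v=2.48×(-1.67)=-4.14160; √(2b)=2.22711; u=(-4.14160+(-31.333))/2.22711=-15.92857, w=(-4.14160−(-31.333))/2.22711=12.20930
k=1: b·v=2.48×(-2.43)=-6.02640; √(2b)=2.22711; u=(-6.02640+2.259)/2.22711=-1.69161, w=(-6.02640−2.259)/2.22711=-3.72025
k=2: b·v=2.48×2.382=5.90736; √(2b)=2.22711; u=(5.90736+(-28.246))/2.22711=-10.03035, w=(5.90736−(-28.246))/2.22711=15.33531

0: u=-15.92857 w=12.20930
1: u=-1.69161 w=-3.72025
2: u=-10.03035 w=15.33531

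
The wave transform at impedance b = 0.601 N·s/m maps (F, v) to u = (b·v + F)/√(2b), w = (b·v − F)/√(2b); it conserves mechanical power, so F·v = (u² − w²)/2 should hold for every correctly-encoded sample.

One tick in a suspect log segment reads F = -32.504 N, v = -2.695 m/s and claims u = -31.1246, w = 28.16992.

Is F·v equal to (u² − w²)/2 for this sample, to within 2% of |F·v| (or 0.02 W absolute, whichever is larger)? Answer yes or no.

F·v = (-32.504)×(-2.695) = 87.5983 W.
(u² − w²)/2 = (968.7407 − 793.5444)/2 = 87.5982 W.
|Δ| = 0.0001;  2% of max(1, |F·v|) = 1.7520.

yes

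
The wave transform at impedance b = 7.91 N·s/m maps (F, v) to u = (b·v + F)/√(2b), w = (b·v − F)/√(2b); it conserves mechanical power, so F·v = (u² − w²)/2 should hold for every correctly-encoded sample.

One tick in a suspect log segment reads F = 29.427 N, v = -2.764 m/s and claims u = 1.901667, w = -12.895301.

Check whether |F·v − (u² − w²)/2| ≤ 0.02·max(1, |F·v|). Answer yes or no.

F·v = 29.427×(-2.764) = -81.336228 W.
(u² − w²)/2 = (3.616337 − 166.288788)/2 = -81.336225 W.
|Δ| = 0.000003;  2% of max(1, |F·v|) = 1.626725.

yes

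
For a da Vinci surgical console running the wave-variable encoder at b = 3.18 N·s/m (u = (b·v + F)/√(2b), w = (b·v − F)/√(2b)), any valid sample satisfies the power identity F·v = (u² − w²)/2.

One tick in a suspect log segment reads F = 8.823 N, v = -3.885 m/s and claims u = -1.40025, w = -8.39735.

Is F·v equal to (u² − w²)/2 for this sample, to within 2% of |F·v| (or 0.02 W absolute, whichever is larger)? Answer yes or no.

F·v = 8.823×(-3.885) = -34.2774 W.
(u² − w²)/2 = (1.9607 − 70.5155)/2 = -34.2774 W.
|Δ| = 0.0000;  2% of max(1, |F·v|) = 0.6855.

yes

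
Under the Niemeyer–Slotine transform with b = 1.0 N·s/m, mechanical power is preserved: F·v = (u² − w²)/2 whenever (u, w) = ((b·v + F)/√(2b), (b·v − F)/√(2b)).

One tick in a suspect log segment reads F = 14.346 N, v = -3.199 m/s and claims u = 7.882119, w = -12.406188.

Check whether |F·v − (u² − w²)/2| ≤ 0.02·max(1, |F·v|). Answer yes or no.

yes

F·v = 14.346×(-3.199) = -45.892854 W.
(u² − w²)/2 = (62.127800 − 153.913501)/2 = -45.892850 W.
|Δ| = 0.000004;  2% of max(1, |F·v|) = 0.917857.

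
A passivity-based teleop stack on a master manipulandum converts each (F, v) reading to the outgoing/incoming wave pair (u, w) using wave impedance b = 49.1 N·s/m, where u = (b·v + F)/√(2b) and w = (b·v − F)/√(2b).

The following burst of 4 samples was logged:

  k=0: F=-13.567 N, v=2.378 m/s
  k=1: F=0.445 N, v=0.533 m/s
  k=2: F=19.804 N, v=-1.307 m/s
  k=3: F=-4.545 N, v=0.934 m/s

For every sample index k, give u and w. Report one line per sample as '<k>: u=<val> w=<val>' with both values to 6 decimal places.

0: u=10.413426 w=13.151582
1: u=2.685812 w=2.596000
2: u=-4.477450 w=-8.474386
3: u=4.169133 w=5.086426

k=0: b·v=49.1×2.378=116.759800; √(2b)=9.909591; u=(116.759800+(-13.567))/9.909591=10.413426, w=(116.759800−(-13.567))/9.909591=13.151582
k=1: b·v=49.1×0.533=26.170300; √(2b)=9.909591; u=(26.170300+0.445)/9.909591=2.685812, w=(26.170300−0.445)/9.909591=2.596000
k=2: b·v=49.1×(-1.307)=-64.173700; √(2b)=9.909591; u=(-64.173700+19.804)/9.909591=-4.477450, w=(-64.173700−19.804)/9.909591=-8.474386
k=3: b·v=49.1×0.934=45.859400; √(2b)=9.909591; u=(45.859400+(-4.545))/9.909591=4.169133, w=(45.859400−(-4.545))/9.909591=5.086426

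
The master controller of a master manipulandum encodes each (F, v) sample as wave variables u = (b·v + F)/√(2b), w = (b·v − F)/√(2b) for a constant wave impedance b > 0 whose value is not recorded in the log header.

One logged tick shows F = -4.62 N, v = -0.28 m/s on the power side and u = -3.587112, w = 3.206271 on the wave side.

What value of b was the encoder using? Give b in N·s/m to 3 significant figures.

b = 0.925 N·s/m

u + w = -0.380841;  u + w = √(2b)·v, so √(2b) = -0.380841/(-0.28) = 1.360146.
b = (√(2b))²/2 = 1.849998/2 = 0.924999.
(Check via u − w = 2F/√(2b): u − w = -6.793383, 2F/√(2b) = -6.793386.)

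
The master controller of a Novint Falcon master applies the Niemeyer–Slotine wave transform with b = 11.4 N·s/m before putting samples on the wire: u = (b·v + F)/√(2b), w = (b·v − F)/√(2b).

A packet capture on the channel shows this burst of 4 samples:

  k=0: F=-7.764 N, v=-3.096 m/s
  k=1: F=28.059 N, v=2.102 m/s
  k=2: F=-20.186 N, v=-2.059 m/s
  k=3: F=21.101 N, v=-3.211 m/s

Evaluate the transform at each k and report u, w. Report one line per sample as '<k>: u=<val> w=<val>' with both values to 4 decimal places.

0: u=-9.0176 w=-5.7656
1: u=10.8948 w=-0.8579
2: u=-9.1433 w=-0.6883
3: u=-3.2470 w=-12.0853

k=0: b·v=11.4×(-3.096)=-35.2944; √(2b)=4.7749; u=(-35.2944+(-7.764))/4.7749=-9.0176, w=(-35.2944−(-7.764))/4.7749=-5.7656
k=1: b·v=11.4×2.102=23.9628; √(2b)=4.7749; u=(23.9628+28.059)/4.7749=10.8948, w=(23.9628−28.059)/4.7749=-0.8579
k=2: b·v=11.4×(-2.059)=-23.4726; √(2b)=4.7749; u=(-23.4726+(-20.186))/4.7749=-9.1433, w=(-23.4726−(-20.186))/4.7749=-0.6883
k=3: b·v=11.4×(-3.211)=-36.6054; √(2b)=4.7749; u=(-36.6054+21.101)/4.7749=-3.2470, w=(-36.6054−21.101)/4.7749=-12.0853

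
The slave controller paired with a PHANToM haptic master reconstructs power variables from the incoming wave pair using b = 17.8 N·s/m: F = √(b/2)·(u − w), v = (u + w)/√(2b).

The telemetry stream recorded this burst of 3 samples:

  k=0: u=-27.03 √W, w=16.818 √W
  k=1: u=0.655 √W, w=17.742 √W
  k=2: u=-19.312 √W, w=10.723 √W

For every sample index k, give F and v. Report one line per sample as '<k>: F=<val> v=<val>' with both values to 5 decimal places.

k=0: u−w=-43.84800, u+w=-10.21200; √(b/2)=2.98329, √(2b)=5.96657; F=2.98329×(-43.848)=-130.81116, v=-10.21200/5.96657=-1.71154
k=1: u−w=-17.08700, u+w=18.39700; √(b/2)=2.98329, √(2b)=5.96657; F=2.98329×(-17.087)=-50.97542, v=18.39700/5.96657=3.08334
k=2: u−w=-30.03500, u+w=-8.58900; √(b/2)=2.98329, √(2b)=5.96657; F=2.98329×(-30.035)=-89.60302, v=-8.58900/5.96657=-1.43952

0: F=-130.81116 v=-1.71154
1: F=-50.97542 v=3.08334
2: F=-89.60302 v=-1.43952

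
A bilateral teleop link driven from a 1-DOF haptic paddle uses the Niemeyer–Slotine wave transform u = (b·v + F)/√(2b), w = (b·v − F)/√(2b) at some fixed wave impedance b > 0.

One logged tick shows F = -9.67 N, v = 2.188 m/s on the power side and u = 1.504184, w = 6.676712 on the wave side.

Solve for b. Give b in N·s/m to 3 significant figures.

b = 6.99 N·s/m

u + w = 8.180896;  u + w = √(2b)·v, so √(2b) = 8.180896/2.188 = 3.738984.
b = (√(2b))²/2 = 13.979998/2 = 6.989999.
(Check via u − w = 2F/√(2b): u − w = -5.172528, 2F/√(2b) = -5.172529.)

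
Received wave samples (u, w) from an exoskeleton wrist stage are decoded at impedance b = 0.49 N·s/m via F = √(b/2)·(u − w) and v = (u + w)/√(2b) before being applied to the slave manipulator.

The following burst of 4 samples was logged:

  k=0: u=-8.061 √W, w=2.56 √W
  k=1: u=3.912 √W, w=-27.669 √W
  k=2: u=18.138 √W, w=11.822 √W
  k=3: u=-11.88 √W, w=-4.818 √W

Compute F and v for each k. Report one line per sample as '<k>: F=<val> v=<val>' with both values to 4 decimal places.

0: F=-5.2571 v=-5.5568
1: F=15.6318 v=-23.9982
2: F=3.1263 v=30.2642
3: F=-3.4955 v=-16.8675

k=0: u−w=-10.6210, u+w=-5.5010; √(b/2)=0.4950, √(2b)=0.9899; F=0.4950×(-10.621)=-5.2571, v=-5.5010/0.9899=-5.5568
k=1: u−w=31.5810, u+w=-23.7570; √(b/2)=0.4950, √(2b)=0.9899; F=0.4950×31.581=15.6318, v=-23.7570/0.9899=-23.9982
k=2: u−w=6.3160, u+w=29.9600; √(b/2)=0.4950, √(2b)=0.9899; F=0.4950×6.316=3.1263, v=29.9600/0.9899=30.2642
k=3: u−w=-7.0620, u+w=-16.6980; √(b/2)=0.4950, √(2b)=0.9899; F=0.4950×(-7.062)=-3.4955, v=-16.6980/0.9899=-16.8675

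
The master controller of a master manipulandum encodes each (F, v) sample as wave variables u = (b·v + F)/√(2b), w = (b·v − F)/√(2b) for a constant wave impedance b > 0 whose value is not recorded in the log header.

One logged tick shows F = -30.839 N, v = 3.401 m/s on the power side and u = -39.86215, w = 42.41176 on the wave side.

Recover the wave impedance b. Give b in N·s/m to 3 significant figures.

u + w = 2.54961;  u + w = √(2b)·v, so √(2b) = 2.54961/3.401 = 0.74966.
b = (√(2b))²/2 = 0.56200/2 = 0.28100.
(Check via u − w = 2F/√(2b): u − w = -82.27391, 2F/√(2b) = -82.27410.)

b = 0.281 N·s/m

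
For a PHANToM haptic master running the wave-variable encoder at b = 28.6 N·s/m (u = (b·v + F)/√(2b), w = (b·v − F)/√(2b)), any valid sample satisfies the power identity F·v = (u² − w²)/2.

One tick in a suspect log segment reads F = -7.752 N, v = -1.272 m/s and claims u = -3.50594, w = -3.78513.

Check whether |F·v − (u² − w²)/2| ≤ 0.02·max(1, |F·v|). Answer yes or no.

F·v = (-7.752)×(-1.272) = 9.8605 W.
(u² − w²)/2 = (12.2916 − 14.3272)/2 = -1.0178 W.
|Δ| = 10.8783;  2% of max(1, |F·v|) = 0.1972.

no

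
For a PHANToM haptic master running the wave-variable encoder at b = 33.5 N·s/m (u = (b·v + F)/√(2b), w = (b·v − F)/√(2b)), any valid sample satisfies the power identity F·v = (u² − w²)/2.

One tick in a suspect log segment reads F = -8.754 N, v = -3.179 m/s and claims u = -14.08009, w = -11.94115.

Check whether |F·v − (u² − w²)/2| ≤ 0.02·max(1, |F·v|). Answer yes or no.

F·v = (-8.754)×(-3.179) = 27.8290 W.
(u² − w²)/2 = (198.2489 − 142.5911)/2 = 27.8289 W.
|Δ| = 0.0000;  2% of max(1, |F·v|) = 0.5566.

yes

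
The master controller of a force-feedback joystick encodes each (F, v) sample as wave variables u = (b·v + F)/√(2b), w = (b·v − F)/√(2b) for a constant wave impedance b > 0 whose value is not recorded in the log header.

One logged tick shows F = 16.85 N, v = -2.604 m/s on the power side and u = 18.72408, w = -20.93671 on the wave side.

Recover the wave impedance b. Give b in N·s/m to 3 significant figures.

u + w = -2.2126;  u + w = √(2b)·v, so √(2b) = -2.2126/(-2.604) = 0.8497.
b = (√(2b))²/2 = 0.7220/2 = 0.3610.
(Check via u − w = 2F/√(2b): u − w = 39.6608, 2F/√(2b) = 39.6609.)

b = 0.361 N·s/m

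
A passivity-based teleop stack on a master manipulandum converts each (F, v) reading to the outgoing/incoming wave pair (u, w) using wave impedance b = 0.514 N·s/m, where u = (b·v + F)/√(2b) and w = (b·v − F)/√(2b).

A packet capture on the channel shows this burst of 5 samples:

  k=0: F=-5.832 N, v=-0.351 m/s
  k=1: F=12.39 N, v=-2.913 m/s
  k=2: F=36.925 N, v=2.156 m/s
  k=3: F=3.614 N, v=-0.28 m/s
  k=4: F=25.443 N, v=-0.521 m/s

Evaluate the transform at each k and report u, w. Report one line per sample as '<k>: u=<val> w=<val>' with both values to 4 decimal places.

k=0: b·v=0.514×(-0.351)=-0.1804; √(2b)=1.0139; u=(-0.1804+(-5.832))/1.0139=-5.9300, w=(-0.1804−(-5.832))/1.0139=5.5741
k=1: b·v=0.514×(-2.913)=-1.4973; √(2b)=1.0139; u=(-1.4973+12.39)/1.0139=10.7433, w=(-1.4973−12.39)/1.0139=-13.6968
k=2: b·v=0.514×2.156=1.1082; √(2b)=1.0139; u=(1.1082+36.925)/1.0139=37.5116, w=(1.1082−36.925)/1.0139=-35.3257
k=3: b·v=0.514×(-0.28)=-0.1439; √(2b)=1.0139; u=(-0.1439+3.614)/1.0139=3.4225, w=(-0.1439−3.614)/1.0139=-3.7064
k=4: b·v=0.514×(-0.521)=-0.2678; √(2b)=1.0139; u=(-0.2678+25.443)/1.0139=24.8300, w=(-0.2678−25.443)/1.0139=-25.3582

0: u=-5.9300 w=5.5741
1: u=10.7433 w=-13.6968
2: u=37.5116 w=-35.3257
3: u=3.4225 w=-3.7064
4: u=24.8300 w=-25.3582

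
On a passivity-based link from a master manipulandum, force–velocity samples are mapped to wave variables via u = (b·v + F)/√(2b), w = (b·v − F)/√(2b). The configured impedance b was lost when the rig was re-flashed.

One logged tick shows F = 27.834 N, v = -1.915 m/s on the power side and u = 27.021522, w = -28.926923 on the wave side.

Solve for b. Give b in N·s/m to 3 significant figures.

u + w = -1.905401;  u + w = √(2b)·v, so √(2b) = -1.905401/(-1.915) = 0.994987.
b = (√(2b))²/2 = 0.990000/2 = 0.495000.
(Check via u − w = 2F/√(2b): u − w = 55.948445, 2F/√(2b) = 55.948443.)

b = 0.495 N·s/m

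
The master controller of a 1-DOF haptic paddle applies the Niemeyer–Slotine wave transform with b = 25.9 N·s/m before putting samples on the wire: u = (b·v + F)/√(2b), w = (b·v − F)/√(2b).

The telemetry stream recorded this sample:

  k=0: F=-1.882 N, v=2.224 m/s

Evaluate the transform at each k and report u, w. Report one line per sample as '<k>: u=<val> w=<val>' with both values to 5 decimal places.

0: u=7.74182 w=8.26480

k=0: b·v=25.9×2.224=57.60160; √(2b)=7.19722; u=(57.60160+(-1.882))/7.19722=7.74182, w=(57.60160−(-1.882))/7.19722=8.26480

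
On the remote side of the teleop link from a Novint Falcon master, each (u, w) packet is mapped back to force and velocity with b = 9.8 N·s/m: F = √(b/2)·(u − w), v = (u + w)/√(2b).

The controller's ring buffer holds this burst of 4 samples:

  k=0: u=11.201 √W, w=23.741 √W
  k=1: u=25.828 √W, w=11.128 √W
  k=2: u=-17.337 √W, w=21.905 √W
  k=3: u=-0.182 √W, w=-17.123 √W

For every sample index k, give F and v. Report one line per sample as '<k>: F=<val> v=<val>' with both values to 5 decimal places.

k=0: u−w=-12.54000, u+w=34.94200; √(b/2)=2.21359, √(2b)=4.42719; F=2.21359×(-12.54)=-27.75847, v=34.94200/4.42719=7.89259
k=1: u−w=14.70000, u+w=36.95600; √(b/2)=2.21359, √(2b)=4.42719; F=2.21359×14.7=32.53984, v=36.95600/4.42719=8.34751
k=2: u−w=-39.24200, u+w=4.56800; √(b/2)=2.21359, √(2b)=4.42719; F=2.21359×(-39.242)=-86.86587, v=4.56800/4.42719=1.03181
k=3: u−w=16.94100, u+w=-17.30500; √(b/2)=2.21359, √(2b)=4.42719; F=2.21359×16.941=37.50050, v=-17.30500/4.42719=-3.90880

0: F=-27.75847 v=7.89259
1: F=32.53984 v=8.34751
2: F=-86.86587 v=1.03181
3: F=37.50050 v=-3.90880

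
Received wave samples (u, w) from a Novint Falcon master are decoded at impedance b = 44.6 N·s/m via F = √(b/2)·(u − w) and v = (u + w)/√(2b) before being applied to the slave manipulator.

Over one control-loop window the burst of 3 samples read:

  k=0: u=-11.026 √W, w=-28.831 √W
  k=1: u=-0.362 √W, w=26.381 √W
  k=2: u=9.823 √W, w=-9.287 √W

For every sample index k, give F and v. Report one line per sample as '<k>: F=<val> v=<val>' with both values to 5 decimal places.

k=0: u−w=17.80500, u+w=-39.85700; √(b/2)=4.72229, √(2b)=9.44458; F=4.72229×17.805=84.08033, v=-39.85700/9.44458=-4.22009
k=1: u−w=-26.74300, u+w=26.01900; √(b/2)=4.72229, √(2b)=9.44458; F=4.72229×(-26.743)=-126.28814, v=26.01900/9.44458=2.75491
k=2: u−w=19.11000, u+w=0.53600; √(b/2)=4.72229, √(2b)=9.44458; F=4.72229×19.11=90.24292, v=0.53600/9.44458=0.05675

0: F=84.08033 v=-4.22009
1: F=-126.28814 v=2.75491
2: F=90.24292 v=0.05675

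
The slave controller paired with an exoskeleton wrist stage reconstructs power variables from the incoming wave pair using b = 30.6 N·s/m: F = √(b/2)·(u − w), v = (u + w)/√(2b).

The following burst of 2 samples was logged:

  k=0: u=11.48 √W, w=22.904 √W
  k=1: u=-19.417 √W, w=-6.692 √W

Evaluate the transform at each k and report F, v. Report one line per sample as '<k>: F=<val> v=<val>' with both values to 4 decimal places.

k=0: u−w=-11.4240, u+w=34.3840; √(b/2)=3.9115, √(2b)=7.8230; F=3.9115×(-11.424)=-44.6852, v=34.3840/7.8230=4.3952
k=1: u−w=-12.7250, u+w=-26.1090; √(b/2)=3.9115, √(2b)=7.8230; F=3.9115×(-12.725)=-49.7741, v=-26.1090/7.8230=-3.3374

0: F=-44.6852 v=4.3952
1: F=-49.7741 v=-3.3374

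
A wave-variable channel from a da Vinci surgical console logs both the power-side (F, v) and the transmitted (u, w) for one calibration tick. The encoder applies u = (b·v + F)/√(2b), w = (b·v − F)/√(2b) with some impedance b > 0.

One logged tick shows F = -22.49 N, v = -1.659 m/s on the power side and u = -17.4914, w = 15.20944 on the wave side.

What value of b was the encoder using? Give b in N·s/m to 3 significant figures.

b = 0.946 N·s/m

u + w = -2.28196;  u + w = √(2b)·v, so √(2b) = -2.28196/(-1.659) = 1.37550.
b = (√(2b))²/2 = 1.89201/2 = 0.94600.
(Check via u − w = 2F/√(2b): u − w = -32.70084, 2F/√(2b) = -32.70076.)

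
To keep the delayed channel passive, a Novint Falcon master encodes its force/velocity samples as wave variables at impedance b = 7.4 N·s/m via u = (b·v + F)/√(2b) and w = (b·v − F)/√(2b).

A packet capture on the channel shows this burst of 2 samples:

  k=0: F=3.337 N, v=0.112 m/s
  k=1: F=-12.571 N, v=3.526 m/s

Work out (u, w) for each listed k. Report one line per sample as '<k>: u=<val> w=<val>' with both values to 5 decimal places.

k=0: b·v=7.4×0.112=0.82880; √(2b)=3.84708; u=(0.82880+3.337)/3.84708=1.08285, w=(0.82880−3.337)/3.84708=-0.65198
k=1: b·v=7.4×3.526=26.09240; √(2b)=3.84708; u=(26.09240+(-12.571))/3.84708=3.51472, w=(26.09240−(-12.571))/3.84708=10.05007

0: u=1.08285 w=-0.65198
1: u=3.51472 w=10.05007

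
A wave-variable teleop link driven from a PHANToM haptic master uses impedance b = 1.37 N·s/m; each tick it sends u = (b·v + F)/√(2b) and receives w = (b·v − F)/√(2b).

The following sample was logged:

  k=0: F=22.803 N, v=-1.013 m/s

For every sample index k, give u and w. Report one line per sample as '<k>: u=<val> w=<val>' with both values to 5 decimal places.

k=0: b·v=1.37×(-1.013)=-1.38781; √(2b)=1.65529; u=(-1.38781+22.803)/1.65529=12.93739, w=(-1.38781−22.803)/1.65529=-14.61420

0: u=12.93739 w=-14.61420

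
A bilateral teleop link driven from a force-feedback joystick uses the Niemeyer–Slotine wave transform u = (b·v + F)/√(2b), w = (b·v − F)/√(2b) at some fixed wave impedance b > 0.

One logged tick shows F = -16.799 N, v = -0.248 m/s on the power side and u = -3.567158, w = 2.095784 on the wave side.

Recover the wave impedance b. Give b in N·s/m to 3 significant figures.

u + w = -1.471374;  u + w = √(2b)·v, so √(2b) = -1.471374/(-0.248) = 5.932960.
b = (√(2b))²/2 = 35.200011/2 = 17.600005.
(Check via u − w = 2F/√(2b): u − w = -5.662942, 2F/√(2b) = -5.662941.)

b = 17.6 N·s/m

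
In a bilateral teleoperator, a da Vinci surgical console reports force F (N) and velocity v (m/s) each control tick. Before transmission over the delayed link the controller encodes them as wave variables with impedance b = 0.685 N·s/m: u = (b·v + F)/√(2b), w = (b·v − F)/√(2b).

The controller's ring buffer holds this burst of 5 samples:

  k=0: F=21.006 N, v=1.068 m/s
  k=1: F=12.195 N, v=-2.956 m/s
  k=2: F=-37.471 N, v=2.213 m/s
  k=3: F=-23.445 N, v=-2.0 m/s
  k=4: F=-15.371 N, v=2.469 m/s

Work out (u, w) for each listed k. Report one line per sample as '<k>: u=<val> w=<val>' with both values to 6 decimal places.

0: u=18.571668 w=-17.321606
1: u=8.688937 w=-12.148846
2: u=-30.718511 w=33.308761
3: u=-21.200885 w=18.859945
4: u=-11.687386 w=14.577277

k=0: b·v=0.685×1.068=0.731580; √(2b)=1.170470; u=(0.731580+21.006)/1.170470=18.571668, w=(0.731580−21.006)/1.170470=-17.321606
k=1: b·v=0.685×(-2.956)=-2.024860; √(2b)=1.170470; u=(-2.024860+12.195)/1.170470=8.688937, w=(-2.024860−12.195)/1.170470=-12.148846
k=2: b·v=0.685×2.213=1.515905; √(2b)=1.170470; u=(1.515905+(-37.471))/1.170470=-30.718511, w=(1.515905−(-37.471))/1.170470=33.308761
k=3: b·v=0.685×(-2.0)=-1.370000; √(2b)=1.170470; u=(-1.370000+(-23.445))/1.170470=-21.200885, w=(-1.370000−(-23.445))/1.170470=18.859945
k=4: b·v=0.685×2.469=1.691265; √(2b)=1.170470; u=(1.691265+(-15.371))/1.170470=-11.687386, w=(1.691265−(-15.371))/1.170470=14.577277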